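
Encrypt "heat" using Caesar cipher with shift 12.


Word: "heat"
Shift: 12
Each letter → (letter + shift) mod 26:
  'h' (7) + 12 = 19 → 't'
  'e' (4) + 12 = 16 → 'q'
  'a' (0) + 12 = 12 → 'm'
  't' (19) + 12 = 5 → 'f'
Result = "tqmf"


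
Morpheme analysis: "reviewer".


Word: "reviewer"
Morphemes: re- / view / -er
Each morpheme carries meaning
= 3 morphemes


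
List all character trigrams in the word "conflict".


Word: "conflict" (length 8)
Number of trigrams = 8 - 3 + 1 = 6
  Position 0: "con"
  Position 1: "onf"
  Position 2: "nfl"
  Position 3: "fli"
  Position 4: "lic"
  Position 5: "ict"
Trigrams = "con", "onf", "nfl", "fli", "lic", "ict"


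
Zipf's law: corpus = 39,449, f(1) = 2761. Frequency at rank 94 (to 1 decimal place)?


Zipf's law: f(r) = f(1) / r
f(1) = 2761
f(94) = 2761 / 94
= 29.4 occurrences


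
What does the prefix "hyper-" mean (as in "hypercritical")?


Prefix: hyper-
As in: hypercritical -> hyper- + critical
Meaning = over / excessive


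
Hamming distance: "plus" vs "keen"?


Comparing character by character (same length = 4):
  Pos 0: 'p' vs 'k' !=
  Pos 1: 'l' vs 'e' !=
  Pos 2: 'u' vs 'e' !=
  Pos 3: 's' vs 'n' !=
Hamming distance = 4


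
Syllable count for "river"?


Word: "river"
Syllable breakdown: riv · er
Counting: 2 parts
= 2 syllables


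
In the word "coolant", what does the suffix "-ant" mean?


Suffix: -ant
Example: coolant (cool + -ant)
Meaning = one who / that which


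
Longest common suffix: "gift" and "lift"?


Word 1: "gift"
Word 2: "lift"
Comparing from end:
  Pos -1: 't' == 't'
  Pos -2: 'f' == 'f'
  Pos -3: 'i' == 'i'
  Pos -4: 'g' != 'l' (stop)
LCS = "ift" (length 3)


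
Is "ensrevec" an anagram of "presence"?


Word 1: "presence" → sorted: ceeenprs
Word 2: "ensrevec" → sorted: ceeenrsv
Same letters? ceeenprs != ceeenrsv
Anagram = No


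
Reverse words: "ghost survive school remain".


Original: "ghost survive school remain"
Words (1..n): ghost | survive | school | remain
Reversed (n..1): remain | school | survive | ghost
Result = "remain school survive ghost"


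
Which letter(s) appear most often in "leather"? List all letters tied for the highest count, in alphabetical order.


Word: "leather"
Letter counts:
  'a': 1
  'e': 2
  'h': 1
  'l': 1
  'r': 1
  't': 1
Maximum count = 2
Most frequent = 'e' (2 times each)


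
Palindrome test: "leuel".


Word: "leuel"
Reversed: "leuel"
Forward == Backward? leuel == leuel
Palindrome = Yes


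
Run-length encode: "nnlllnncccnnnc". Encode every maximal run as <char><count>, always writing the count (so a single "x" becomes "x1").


String: "nnlllnncccnnnc"
Scanning for consecutive runs:
  'n' x 2
  'l' x 3
  'n' x 2
  'c' x 3
  'n' x 3
  'c' x 1
RLE = "n2l3n2c3n3c1"


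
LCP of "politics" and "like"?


Word 1: "politics"
Word 2: "like"
Comparing from start:
  Pos 0: 'p' != 'l' (stop)
LCP = "" (length 0)


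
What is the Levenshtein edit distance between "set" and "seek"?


Word 1: "set" (length 3)
Word 2: "seek" (length 4)
One optimal edit sequence (insert/delete/substitute each cost 1):
  1. keep 's'
  2. insert 'e'  (+1)
  3. keep 'e'
  4. substitute 't' -> 'k'  (+1)
Total edit operations: 2
Edit distance = 2


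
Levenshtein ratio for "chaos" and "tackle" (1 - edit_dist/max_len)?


Word 1: "chaos" (length 5)
Word 2: "tackle" (length 6)
One optimal edit sequence:
  1. insert 't'  (+1)
  2. substitute 'c' -> 'a'  (+1)
  3. substitute 'h' -> 'c'  (+1)
  4. substitute 'a' -> 'k'  (+1)
  5. substitute 'o' -> 'l'  (+1)
  6. substitute 's' -> 'e'  (+1)
Edit distance = 6
Max length = max(5, 6) = 6
Similarity = 1 - 6/6
= 0.0000


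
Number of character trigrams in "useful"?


Word: "useful" (length 6)
Number of 3-grams = length - 3 + 1 = 6 - 3 + 1
= 4


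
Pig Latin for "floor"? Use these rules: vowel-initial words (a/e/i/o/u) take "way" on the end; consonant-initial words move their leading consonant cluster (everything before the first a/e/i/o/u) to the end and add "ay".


Word: "floor"
Starts with consonant(s) → move to end, add 'ay'
Consonant cluster: "fl"
Pig Latin = "oorflay"


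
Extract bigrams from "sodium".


Word: "sodium" (length 6)
Number of bigrams = 6 - 2 + 1 = 5
  Position 0: "so"
  Position 1: "od"
  Position 2: "di"
  Position 3: "iu"
  Position 4: "um"
Bigrams = "so", "od", "di", "iu", "um"


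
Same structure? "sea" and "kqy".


Pattern of "sea": [0, 1, 2]
Pattern of "kqy": [0, 1, 2]
Patterns match
Same pattern = Yes


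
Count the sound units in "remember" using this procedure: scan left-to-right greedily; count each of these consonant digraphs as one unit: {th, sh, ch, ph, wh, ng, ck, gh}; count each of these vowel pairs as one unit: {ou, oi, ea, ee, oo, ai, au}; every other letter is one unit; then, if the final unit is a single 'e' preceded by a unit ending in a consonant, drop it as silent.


Word: "remember" (8 letters)
Left-to-right scan:
  (1) 'r' (letter)
  (2) 'e' (letter)
  (3) 'm' (letter)
  (4) 'e' (letter)
  (5) 'm' (letter)
  (6) 'b' (letter)
  (7) 'e' (letter)
  (8) 'r' (letter)
Units from scan: 8
Sound units = 8 units


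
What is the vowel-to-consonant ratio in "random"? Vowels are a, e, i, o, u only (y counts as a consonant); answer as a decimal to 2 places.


Word: "random"
Vowels (a,e,i,o,u): 2
Consonants: 4
Ratio = 2/4
= 0.50


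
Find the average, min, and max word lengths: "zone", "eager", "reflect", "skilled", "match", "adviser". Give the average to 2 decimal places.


Lengths: "zone"=4, "eager"=5, "reflect"=7, "skilled"=7, "match"=5, "adviser"=7
Sum = 35, Count = 6
Average = 35/6 = 5.83
= avg=5.83, min=4, max=7


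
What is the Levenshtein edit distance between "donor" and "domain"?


Word 1: "donor" (length 5)
Word 2: "domain" (length 6)
One optimal edit sequence (insert/delete/substitute each cost 1):
  1. keep 'd'
  2. keep 'o'
  3. insert 'm'  (+1)
  4. substitute 'n' -> 'a'  (+1)
  5. substitute 'o' -> 'i'  (+1)
  6. substitute 'r' -> 'n'  (+1)
Total edit operations: 4
Edit distance = 4


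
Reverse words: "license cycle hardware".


Original: "license cycle hardware"
Words (1..n): license | cycle | hardware
Reversed (n..1): hardware | cycle | license
Result = "hardware cycle license"


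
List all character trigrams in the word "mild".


Word: "mild" (length 4)
Number of trigrams = 4 - 3 + 1 = 2
  Position 0: "mil"
  Position 1: "ild"
Trigrams = "mil", "ild"


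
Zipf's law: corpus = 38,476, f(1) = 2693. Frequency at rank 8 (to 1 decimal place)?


Zipf's law: f(r) = f(1) / r
f(1) = 2693
f(8) = 2693 / 8
= 336.6 occurrences


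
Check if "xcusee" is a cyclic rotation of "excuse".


Word: "excuse", Candidate: "xcusee"
Method: check if candidate is substring of word+word
"excuseexcuse" contains "xcusee"? Yes
Is rotation = Yes


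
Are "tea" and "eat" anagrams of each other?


Word 1: "tea" → sorted: aet
Word 2: "eat" → sorted: aet
Same letters? aet == aet
Anagram = Yes


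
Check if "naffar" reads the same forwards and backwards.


Word: "naffar"
Reversed: "raffan"
Forward == Backward? naffar != raffan
Palindrome = No


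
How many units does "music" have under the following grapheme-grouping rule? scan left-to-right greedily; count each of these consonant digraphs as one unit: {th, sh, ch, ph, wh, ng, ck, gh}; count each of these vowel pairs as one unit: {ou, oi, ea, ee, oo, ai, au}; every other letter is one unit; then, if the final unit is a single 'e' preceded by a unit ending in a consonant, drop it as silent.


Word: "music" (5 letters)
Left-to-right scan:
  (1) 'm' (letter)
  (2) 'u' (letter)
  (3) 's' (letter)
  (4) 'i' (letter)
  (5) 'c' (letter)
Units from scan: 5
Sound units = 5 units


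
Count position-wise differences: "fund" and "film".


Comparing character by character (same length = 4):
  Pos 0: 'f' vs 'f' =
  Pos 1: 'u' vs 'i' !=
  Pos 2: 'n' vs 'l' !=
  Pos 3: 'd' vs 'm' !=
Hamming distance = 3


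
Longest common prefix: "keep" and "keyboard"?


Word 1: "keep"
Word 2: "keyboard"
Comparing from start:
  Pos 0: 'k' == 'k'
  Pos 1: 'e' == 'e'
  Pos 2: 'e' != 'y' (stop)
LCP = "ke" (length 2)


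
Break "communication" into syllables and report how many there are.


Word: "communication"
Syllable breakdown: com | mu | ni | ca | tion
Counting: 5 parts
= 5 syllables


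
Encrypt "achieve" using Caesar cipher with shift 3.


Word: "achieve"
Shift: 3
Each letter → (letter + shift) mod 26:
  'a' (0) + 3 = 3 → 'd'
  'c' (2) + 3 = 5 → 'f'
  'h' (7) + 3 = 10 → 'k'
  'i' (8) + 3 = 11 → 'l'
  'e' (4) + 3 = 7 → 'h'
  'v' (21) + 3 = 24 → 'y'
  'e' (4) + 3 = 7 → 'h'
Result = "dfklhyh"


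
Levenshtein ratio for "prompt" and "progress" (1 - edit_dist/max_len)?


Word 1: "prompt" (length 6)
Word 2: "progress" (length 8)
One optimal edit sequence:
  1. keep 'p'
  2. keep 'r'
  3. keep 'o'
  4. insert 'g'  (+1)
  5. insert 'r'  (+1)
  6. substitute 'm' -> 'e'  (+1)
  7. substitute 'p' -> 's'  (+1)
  8. substitute 't' -> 's'  (+1)
Edit distance = 5
Max length = max(6, 8) = 8
Similarity = 1 - 5/8
= 0.3750


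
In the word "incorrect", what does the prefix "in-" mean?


Prefix: in-
Example: incorrect = in- + correct
Meaning = not / into


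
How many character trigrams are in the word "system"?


Word: "system" (length 6)
Number of 3-grams = length - 3 + 1 = 6 - 3 + 1
= 4


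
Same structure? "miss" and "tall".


Pattern of "miss": [0, 1, 2, 2]
Pattern of "tall": [0, 1, 2, 2]
Patterns match
Same pattern = Yes


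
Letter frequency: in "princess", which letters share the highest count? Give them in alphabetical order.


Word: "princess"
Letter counts:
  'c': 1
  'e': 1
  'i': 1
  'n': 1
  'p': 1
  'r': 1
  's': 2
Maximum count = 2
Most frequent = 's' (2 times each)


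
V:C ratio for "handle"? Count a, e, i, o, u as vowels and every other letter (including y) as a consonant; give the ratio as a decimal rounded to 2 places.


Word: "handle"
Vowels (a,e,i,o,u): 2
Consonants: 4
Ratio = 2/4
= 0.50


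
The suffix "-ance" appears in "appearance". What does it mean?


Suffix: -ance
Example: appearance = appear + -ance
Meaning = state of


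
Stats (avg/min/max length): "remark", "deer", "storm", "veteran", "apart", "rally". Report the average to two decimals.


Lengths: "remark"=6, "deer"=4, "storm"=5, "veteran"=7, "apart"=5, "rally"=5
Sum = 32, Count = 6
Average = 32/6 = 5.33
= avg=5.33, min=4, max=7


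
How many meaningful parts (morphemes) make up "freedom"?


Word: "freedom"
Morphemes: free + -dom
Each morpheme carries meaning
= 2 morphemes


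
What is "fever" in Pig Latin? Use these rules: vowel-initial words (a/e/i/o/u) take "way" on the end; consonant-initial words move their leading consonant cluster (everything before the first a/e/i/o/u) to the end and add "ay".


Word: "fever"
Starts with consonant(s) → move to end, add 'ay'
Consonant cluster: "f"
Pig Latin = "everfay"


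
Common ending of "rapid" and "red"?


Word 1: "rapid"
Word 2: "red"
Comparing from end:
  Pos -1: 'd' == 'd'
  Pos -2: 'i' != 'e' (stop)
LCS = "d" (length 1)


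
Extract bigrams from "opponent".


Word: "opponent" (length 8)
Number of bigrams = 8 - 2 + 1 = 7
  Position 0: "op"
  Position 1: "pp"
  Position 2: "po"
  Position 3: "on"
  Position 4: "ne"
  Position 5: "en"
  Position 6: "nt"
Bigrams = "op", "pp", "po", "on", "ne", "en", "nt"


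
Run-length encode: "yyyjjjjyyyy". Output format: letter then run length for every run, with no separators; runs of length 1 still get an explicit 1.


String: "yyyjjjjyyyy"
Scanning for consecutive runs:
  'y' x 3
  'j' x 4
  'y' x 4
RLE = "y3j4y4"


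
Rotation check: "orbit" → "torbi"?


Word: "orbit", Candidate: "torbi"
Method: check if candidate is substring of word+word
"orbitorbit" contains "torbi"? Yes
Is rotation = Yes


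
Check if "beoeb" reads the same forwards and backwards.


Word: "beoeb"
Reversed: "beoeb"
Forward == Backward? beoeb == beoeb
Palindrome = Yes


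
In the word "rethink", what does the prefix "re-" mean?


Prefix: re-
Example: rethink (re- + think)
Meaning = again


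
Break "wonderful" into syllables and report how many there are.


Word: "wonderful"
Syllable breakdown: won · der · ful
Counting: 3 parts
= 3 syllables


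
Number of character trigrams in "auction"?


Word: "auction" (length 7)
Number of 3-grams = length - 3 + 1 = 7 - 3 + 1
= 5


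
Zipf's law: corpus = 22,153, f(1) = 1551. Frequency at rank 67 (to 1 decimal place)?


Zipf's law: f(r) = f(1) / r
f(1) = 1551
f(67) = 1551 / 67
= 23.1 occurrences


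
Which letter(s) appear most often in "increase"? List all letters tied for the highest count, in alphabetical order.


Word: "increase"
Letter counts:
  'a': 1
  'c': 1
  'e': 2
  'i': 1
  'n': 1
  'r': 1
  's': 1
Maximum count = 2
Most frequent = 'e' (2 times each)


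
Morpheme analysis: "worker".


Word: "worker"
Morphemes: work | -er
Each morpheme carries meaning
= 2 morphemes


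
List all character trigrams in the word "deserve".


Word: "deserve" (length 7)
Number of trigrams = 7 - 3 + 1 = 5
  Position 0: "des"
  Position 1: "ese"
  Position 2: "ser"
  Position 3: "erv"
  Position 4: "rve"
Trigrams = "des", "ese", "ser", "erv", "rve"


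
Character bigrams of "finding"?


Word: "finding" (length 7)
Number of bigrams = 7 - 2 + 1 = 6
  Position 0: "fi"
  Position 1: "in"
  Position 2: "nd"
  Position 3: "di"
  Position 4: "in"
  Position 5: "ng"
Bigrams = "fi", "in", "nd", "di", "in", "ng"


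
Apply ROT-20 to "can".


Word: "can"
Shift: 20
Each letter → (letter + shift) mod 26:
  'c' (2) + 20 = 22 → 'w'
  'a' (0) + 20 = 20 → 'u'
  'n' (13) + 20 = 7 → 'h'
Result = "wuh"


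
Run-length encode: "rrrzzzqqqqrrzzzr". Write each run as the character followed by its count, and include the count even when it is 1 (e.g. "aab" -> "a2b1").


String: "rrrzzzqqqqrrzzzr"
Scanning for consecutive runs:
  'r' x 3
  'z' x 3
  'q' x 4
  'r' x 2
  'z' x 3
  'r' x 1
RLE = "r3z3q4r2z3r1"


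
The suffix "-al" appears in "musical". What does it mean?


Suffix: -al
Example: musical = music + -al
Meaning = relating to


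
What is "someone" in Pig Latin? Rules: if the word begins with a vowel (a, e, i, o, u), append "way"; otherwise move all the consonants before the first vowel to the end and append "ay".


Word: "someone"
Starts with consonant(s) → move to end, add 'ay'
Consonant cluster: "s"
Pig Latin = "omeonesay"


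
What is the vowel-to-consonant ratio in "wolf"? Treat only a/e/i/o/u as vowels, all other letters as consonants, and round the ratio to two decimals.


Word: "wolf"
Vowels (a,e,i,o,u): 1
Consonants: 3
Ratio = 1/3
= 0.33


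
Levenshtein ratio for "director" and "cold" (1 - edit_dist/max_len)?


Word 1: "director" (length 8)
Word 2: "cold" (length 4)
One optimal edit sequence:
  1. delete 'd'  (+1)
  2. delete 'i'  (+1)
  3. delete 'r'  (+1)
  4. delete 'e'  (+1)
  5. keep 'c'
  6. substitute 't' -> 'o'  (+1)
  7. substitute 'o' -> 'l'  (+1)
  8. substitute 'r' -> 'd'  (+1)
Edit distance = 7
Max length = max(8, 4) = 8
Similarity = 1 - 7/8
= 0.1250


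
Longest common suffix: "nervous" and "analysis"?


Word 1: "nervous"
Word 2: "analysis"
Comparing from end:
  Pos -1: 's' == 's'
  Pos -2: 'u' != 'i' (stop)
LCS = "s" (length 1)


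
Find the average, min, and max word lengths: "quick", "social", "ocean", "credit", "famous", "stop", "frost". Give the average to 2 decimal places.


Lengths: "quick"=5, "social"=6, "ocean"=5, "credit"=6, "famous"=6, "stop"=4, "frost"=5
Sum = 37, Count = 7
Average = 37/7 = 5.29
= avg=5.29, min=4, max=6


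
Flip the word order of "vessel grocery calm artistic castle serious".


Original: "vessel grocery calm artistic castle serious"
Words (1..n): vessel | grocery | calm | artistic | castle | serious
Reversed (n..1): serious | castle | artistic | calm | grocery | vessel
Result = "serious castle artistic calm grocery vessel"


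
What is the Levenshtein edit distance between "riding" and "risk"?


Word 1: "riding" (length 6)
Word 2: "risk" (length 4)
One optimal edit sequence (insert/delete/substitute each cost 1):
  1. keep 'r'
  2. delete 'i'  (+1)
  3. delete 'd'  (+1)
  4. keep 'i'
  5. substitute 'n' -> 's'  (+1)
  6. substitute 'g' -> 'k'  (+1)
Total edit operations: 4
Edit distance = 4


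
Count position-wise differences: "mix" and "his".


Comparing character by character (same length = 3):
  Pos 0: 'm' vs 'h' !=
  Pos 1: 'i' vs 'i' =
  Pos 2: 'x' vs 's' !=
Hamming distance = 2


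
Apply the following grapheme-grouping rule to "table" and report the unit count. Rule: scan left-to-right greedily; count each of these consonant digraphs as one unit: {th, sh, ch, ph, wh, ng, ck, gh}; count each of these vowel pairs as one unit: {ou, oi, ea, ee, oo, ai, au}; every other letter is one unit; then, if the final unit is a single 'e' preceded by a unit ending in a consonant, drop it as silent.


Word: "table" (5 letters)
Left-to-right scan:
  1. 't' (letter)
  2. 'a' (letter)
  3. 'b' (letter)
  4. 'l' (letter)
  5. 'e' (letter)
Units from scan: 5
Final unit is 'e' after a consonant -> drop as silent (-1)
Sound units = 4 units


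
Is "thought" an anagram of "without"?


Word 1: "without" → sorted: hiottuw
Word 2: "thought" → sorted: ghhottu
Same letters? hiottuw != ghhottu
Anagram = No


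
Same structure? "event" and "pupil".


Pattern of "event": [0, 1, 0, 2, 3]
Pattern of "pupil": [0, 1, 0, 2, 3]
Patterns match
Same pattern = Yes


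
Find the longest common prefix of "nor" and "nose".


Word 1: "nor"
Word 2: "nose"
Comparing from start:
  Pos 0: 'n' == 'n'
  Pos 1: 'o' == 'o'
  Pos 2: 'r' != 's' (stop)
LCP = "no" (length 2)


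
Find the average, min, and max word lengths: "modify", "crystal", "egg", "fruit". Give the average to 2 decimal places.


Lengths: "modify"=6, "crystal"=7, "egg"=3, "fruit"=5
Sum = 21, Count = 4
Average = 21/4 = 5.25
= avg=5.25, min=3, max=7


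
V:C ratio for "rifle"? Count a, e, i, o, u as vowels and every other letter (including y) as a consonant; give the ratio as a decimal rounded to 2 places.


Word: "rifle"
Vowels (a,e,i,o,u): 2
Consonants: 3
Ratio = 2/3
= 0.67


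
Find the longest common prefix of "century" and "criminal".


Word 1: "century"
Word 2: "criminal"
Comparing from start:
  Pos 0: 'c' == 'c'
  Pos 1: 'e' != 'r' (stop)
LCP = "c" (length 1)


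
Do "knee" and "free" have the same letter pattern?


Pattern of "knee": [0, 1, 2, 2]
Pattern of "free": [0, 1, 2, 2]
Patterns match
Same pattern = Yes


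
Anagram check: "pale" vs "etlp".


Word 1: "pale" → sorted: aelp
Word 2: "etlp" → sorted: elpt
Same letters? aelp != elpt
Anagram = No


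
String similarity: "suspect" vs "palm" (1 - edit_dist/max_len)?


Word 1: "suspect" (length 7)
Word 2: "palm" (length 4)
One optimal edit sequence:
  1. delete 's'  (+1)
  2. delete 'u'  (+1)
  3. delete 's'  (+1)
  4. keep 'p'
  5. substitute 'e' -> 'a'  (+1)
  6. substitute 'c' -> 'l'  (+1)
  7. substitute 't' -> 'm'  (+1)
Edit distance = 6
Max length = max(7, 4) = 7
Similarity = 1 - 6/7
= 0.1429


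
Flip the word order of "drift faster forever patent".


Original: "drift faster forever patent"
Words (1..n): drift | faster | forever | patent
Reversed (n..1): patent | forever | faster | drift
Result = "patent forever faster drift"


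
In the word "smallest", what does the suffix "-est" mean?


Suffix: -est
As in: smallest -> small + -est
Meaning = most


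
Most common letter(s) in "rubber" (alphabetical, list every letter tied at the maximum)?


Word: "rubber"
Letter counts:
  'b': 2
  'e': 1
  'r': 2
  'u': 1
Maximum count = 2
Most frequent = 'b', 'r' (2 times each)


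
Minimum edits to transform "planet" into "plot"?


Word 1: "planet" (length 6)
Word 2: "plot" (length 4)
One optimal edit sequence (insert/delete/substitute each cost 1):
  1. keep 'p'
  2. keep 'l'
  3. delete 'a'  (+1)
  4. delete 'n'  (+1)
  5. substitute 'e' -> 'o'  (+1)
  6. keep 't'
Total edit operations: 3
Edit distance = 3


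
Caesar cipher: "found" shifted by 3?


Word: "found"
Shift: 3
Each letter → (letter + shift) mod 26:
  'f' (5) + 3 = 8 → 'i'
  'o' (14) + 3 = 17 → 'r'
  'u' (20) + 3 = 23 → 'x'
  'n' (13) + 3 = 16 → 'q'
  'd' (3) + 3 = 6 → 'g'
Result = "irxqg"


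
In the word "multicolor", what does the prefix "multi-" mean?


Prefix: multi-
As in: multicolor -> multi- + color
Meaning = many


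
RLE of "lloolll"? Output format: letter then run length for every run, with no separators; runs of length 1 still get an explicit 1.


String: "lloolll"
Scanning for consecutive runs:
  'l' x 2
  'o' x 2
  'l' x 3
RLE = "l2o2l3"


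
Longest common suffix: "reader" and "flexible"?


Word 1: "reader"
Word 2: "flexible"
Comparing from end:
  Pos -1: 'r' != 'e' (stop)
LCS = "" (length 0)


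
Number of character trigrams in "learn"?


Word: "learn" (length 5)
Number of 3-grams = length - 3 + 1 = 5 - 3 + 1
= 3


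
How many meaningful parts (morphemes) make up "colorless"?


Word: "colorless"
Morphemes: color / -less
Each morpheme carries meaning
= 2 morphemes


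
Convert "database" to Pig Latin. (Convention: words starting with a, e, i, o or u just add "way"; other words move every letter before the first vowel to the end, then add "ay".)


Word: "database"
Starts with consonant(s) → move to end, add 'ay'
Consonant cluster: "d"
Pig Latin = "atabaseday"


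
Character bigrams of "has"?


Word: "has" (length 3)
Number of bigrams = 3 - 2 + 1 = 2
  Position 0: "ha"
  Position 1: "as"
Bigrams = "ha", "as"


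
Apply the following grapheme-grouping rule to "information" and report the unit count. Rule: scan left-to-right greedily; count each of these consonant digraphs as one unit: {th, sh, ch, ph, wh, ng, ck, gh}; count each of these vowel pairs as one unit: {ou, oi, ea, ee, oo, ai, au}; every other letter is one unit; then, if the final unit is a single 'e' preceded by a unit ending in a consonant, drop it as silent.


Word: "information" (11 letters)
Left-to-right scan:
  [1] 'i' (letter)
  [2] 'n' (letter)
  [3] 'f' (letter)
  [4] 'o' (letter)
  [5] 'r' (letter)
  [6] 'm' (letter)
  [7] 'a' (letter)
  [8] 't' (letter)
  [9] 'i' (letter)
  [10] 'o' (letter)
  [11] 'n' (letter)
Units from scan: 11
Sound units = 11 units


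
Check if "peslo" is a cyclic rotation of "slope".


Word: "slope", Candidate: "peslo"
Method: check if candidate is substring of word+word
"slopeslope" contains "peslo"? Yes
Is rotation = Yes


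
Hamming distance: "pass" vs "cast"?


Comparing character by character (same length = 4):
  Pos 0: 'p' vs 'c' !=
  Pos 1: 'a' vs 'a' =
  Pos 2: 's' vs 's' =
  Pos 3: 's' vs 't' !=
Hamming distance = 2


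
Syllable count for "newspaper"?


Word: "newspaper"
Syllable breakdown: news · pa · per
Counting: 3 parts
= 3 syllables


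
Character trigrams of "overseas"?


Word: "overseas" (length 8)
Number of trigrams = 8 - 3 + 1 = 6
  Position 0: "ove"
  Position 1: "ver"
  Position 2: "ers"
  Position 3: "rse"
  Position 4: "sea"
  Position 5: "eas"
Trigrams = "ove", "ver", "ers", "rse", "sea", "eas"


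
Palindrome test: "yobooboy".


Word: "yobooboy"
Reversed: "yobooboy"
Forward == Backward? yobooboy == yobooboy
Palindrome = Yes


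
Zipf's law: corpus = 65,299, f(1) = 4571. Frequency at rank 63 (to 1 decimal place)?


Zipf's law: f(r) = f(1) / r
f(1) = 4571
f(63) = 4571 / 63
= 72.6 occurrences


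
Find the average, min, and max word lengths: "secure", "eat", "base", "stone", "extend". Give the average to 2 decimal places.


Lengths: "secure"=6, "eat"=3, "base"=4, "stone"=5, "extend"=6
Sum = 24, Count = 5
Average = 24/5 = 4.80
= avg=4.80, min=3, max=6


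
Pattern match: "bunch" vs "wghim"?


Pattern of "bunch": [0, 1, 2, 3, 4]
Pattern of "wghim": [0, 1, 2, 3, 4]
Patterns match
Same pattern = Yes


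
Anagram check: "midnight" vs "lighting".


Word 1: "midnight" → sorted: dghiimnt
Word 2: "lighting" → sorted: gghiilnt
Same letters? dghiimnt != gghiilnt
Anagram = No


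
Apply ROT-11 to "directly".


Word: "directly"
Shift: 11
Each letter → (letter + shift) mod 26:
  'd' (3) + 11 = 14 → 'o'
  'i' (8) + 11 = 19 → 't'
  'r' (17) + 11 = 2 → 'c'
  'e' (4) + 11 = 15 → 'p'
  'c' (2) + 11 = 13 → 'n'
  't' (19) + 11 = 4 → 'e'
  'l' (11) + 11 = 22 → 'w'
  'y' (24) + 11 = 9 → 'j'
Result = "otcpnewj"


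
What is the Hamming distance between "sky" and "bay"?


Comparing character by character (same length = 3):
  Pos 0: 's' vs 'b' !=
  Pos 1: 'k' vs 'a' !=
  Pos 2: 'y' vs 'y' =
Hamming distance = 2


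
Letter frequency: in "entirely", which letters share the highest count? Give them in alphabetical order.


Word: "entirely"
Letter counts:
  'e': 2
  'i': 1
  'l': 1
  'n': 1
  'r': 1
  't': 1
  'y': 1
Maximum count = 2
Most frequent = 'e' (2 times each)


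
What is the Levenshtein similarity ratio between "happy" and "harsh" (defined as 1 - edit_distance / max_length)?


Word 1: "happy" (length 5)
Word 2: "harsh" (length 5)
One optimal edit sequence:
  1. keep 'h'
  2. keep 'a'
  3. substitute 'p' -> 'r'  (+1)
  4. substitute 'p' -> 's'  (+1)
  5. substitute 'y' -> 'h'  (+1)
Edit distance = 3
Max length = max(5, 5) = 5
Similarity = 1 - 3/5
= 0.4000


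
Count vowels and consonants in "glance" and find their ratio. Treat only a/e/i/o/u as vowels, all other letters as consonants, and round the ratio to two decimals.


Word: "glance"
Vowels (a,e,i,o,u): 2
Consonants: 4
Ratio = 2/4
= 0.50


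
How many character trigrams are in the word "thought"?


Word: "thought" (length 7)
Number of 3-grams = length - 3 + 1 = 7 - 3 + 1
= 5


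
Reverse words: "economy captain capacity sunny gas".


Original: "economy captain capacity sunny gas"
Words (1..n): economy | captain | capacity | sunny | gas
Reversed (n..1): gas | sunny | capacity | captain | economy
Result = "gas sunny capacity captain economy"


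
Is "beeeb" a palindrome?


Word: "beeeb"
Reversed: "beeeb"
Forward == Backward? beeeb == beeeb
Palindrome = Yes


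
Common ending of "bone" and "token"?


Word 1: "bone"
Word 2: "token"
Comparing from end:
  Pos -1: 'e' != 'n' (stop)
LCS = "" (length 0)


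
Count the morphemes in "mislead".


Word: "mislead"
Morphemes: mis- / lead
Each morpheme carries meaning
= 2 morphemes


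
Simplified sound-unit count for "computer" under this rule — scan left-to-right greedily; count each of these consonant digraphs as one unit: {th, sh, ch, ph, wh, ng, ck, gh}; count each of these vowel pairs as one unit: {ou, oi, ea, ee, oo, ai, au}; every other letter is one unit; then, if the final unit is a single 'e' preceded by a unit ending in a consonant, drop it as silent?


Word: "computer" (8 letters)
Left-to-right scan:
  (1) 'c' (letter)
  (2) 'o' (letter)
  (3) 'm' (letter)
  (4) 'p' (letter)
  (5) 'u' (letter)
  (6) 't' (letter)
  (7) 'e' (letter)
  (8) 'r' (letter)
Units from scan: 8
Sound units = 8 units


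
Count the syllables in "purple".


Word: "purple"
Syllable breakdown: pur-ple
Counting: 2 parts
= 2 syllables


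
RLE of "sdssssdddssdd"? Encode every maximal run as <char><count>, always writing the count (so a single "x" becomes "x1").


String: "sdssssdddssdd"
Scanning for consecutive runs:
  's' x 1
  'd' x 1
  's' x 4
  'd' x 3
  's' x 2
  'd' x 2
RLE = "s1d1s4d3s2d2"


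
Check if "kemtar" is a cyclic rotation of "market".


Word: "market", Candidate: "kemtar"
Method: check if candidate is substring of word+word
"marketmarket" contains "kemtar"? No
Is rotation = No


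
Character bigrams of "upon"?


Word: "upon" (length 4)
Number of bigrams = 4 - 2 + 1 = 3
  Position 0: "up"
  Position 1: "po"
  Position 2: "on"
Bigrams = "up", "po", "on"


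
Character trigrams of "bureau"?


Word: "bureau" (length 6)
Number of trigrams = 6 - 3 + 1 = 4
  Position 0: "bur"
  Position 1: "ure"
  Position 2: "rea"
  Position 3: "eau"
Trigrams = "bur", "ure", "rea", "eau"


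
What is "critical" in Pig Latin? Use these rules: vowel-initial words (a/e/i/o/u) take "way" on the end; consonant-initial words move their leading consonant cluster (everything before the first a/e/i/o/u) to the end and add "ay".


Word: "critical"
Starts with consonant(s) → move to end, add 'ay'
Consonant cluster: "cr"
Pig Latin = "iticalcray"


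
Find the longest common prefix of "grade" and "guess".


Word 1: "grade"
Word 2: "guess"
Comparing from start:
  Pos 0: 'g' == 'g'
  Pos 1: 'r' != 'u' (stop)
LCP = "g" (length 1)


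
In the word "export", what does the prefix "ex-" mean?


Prefix: ex-
Example: export = ex- + port
Meaning = out / former


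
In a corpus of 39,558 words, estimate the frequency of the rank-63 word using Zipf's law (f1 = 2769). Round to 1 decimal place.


Zipf's law: f(r) = f(1) / r
f(1) = 2769
f(63) = 2769 / 63
= 44.0 occurrences


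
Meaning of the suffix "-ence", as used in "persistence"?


Suffix: -ence
Example: persistence = persist + -ence
Meaning = state of


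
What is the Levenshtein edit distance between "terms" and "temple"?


Word 1: "terms" (length 5)
Word 2: "temple" (length 6)
One optimal edit sequence (insert/delete/substitute each cost 1):
  1. keep 't'
  2. keep 'e'
  3. insert 'm'  (+1)
  4. substitute 'r' -> 'p'  (+1)
  5. substitute 'm' -> 'l'  (+1)
  6. substitute 's' -> 'e'  (+1)
Total edit operations: 4
Edit distance = 4


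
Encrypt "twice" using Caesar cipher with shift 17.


Word: "twice"
Shift: 17
Each letter → (letter + shift) mod 26:
  't' (19) + 17 = 10 → 'k'
  'w' (22) + 17 = 13 → 'n'
  'i' (8) + 17 = 25 → 'z'
  'c' (2) + 17 = 19 → 't'
  'e' (4) + 17 = 21 → 'v'
Result = "knztv"


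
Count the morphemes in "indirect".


Word: "indirect"
Morphemes: in- | direct
Each morpheme carries meaning
= 2 morphemes


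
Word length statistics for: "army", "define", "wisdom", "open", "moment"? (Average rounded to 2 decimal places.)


Lengths: "army"=4, "define"=6, "wisdom"=6, "open"=4, "moment"=6
Sum = 26, Count = 5
Average = 26/5 = 5.20
= avg=5.20, min=4, max=6


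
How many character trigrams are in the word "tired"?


Word: "tired" (length 5)
Number of 3-grams = length - 3 + 1 = 5 - 3 + 1
= 3


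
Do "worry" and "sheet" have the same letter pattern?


Pattern of "worry": [0, 1, 2, 2, 3]
Pattern of "sheet": [0, 1, 2, 2, 3]
Patterns match
Same pattern = Yes


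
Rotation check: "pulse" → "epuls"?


Word: "pulse", Candidate: "epuls"
Method: check if candidate is substring of word+word
"pulsepulse" contains "epuls"? Yes
Is rotation = Yes


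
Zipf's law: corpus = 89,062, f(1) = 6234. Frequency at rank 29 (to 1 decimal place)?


Zipf's law: f(r) = f(1) / r
f(1) = 6234
f(29) = 6234 / 29
= 215.0 occurrences


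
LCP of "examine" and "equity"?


Word 1: "examine"
Word 2: "equity"
Comparing from start:
  Pos 0: 'e' == 'e'
  Pos 1: 'x' != 'q' (stop)
LCP = "e" (length 1)


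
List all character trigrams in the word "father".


Word: "father" (length 6)
Number of trigrams = 6 - 3 + 1 = 4
  Position 0: "fat"
  Position 1: "ath"
  Position 2: "the"
  Position 3: "her"
Trigrams = "fat", "ath", "the", "her"


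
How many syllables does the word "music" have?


Word: "music"
Syllable breakdown: mu | sic
Counting: 2 parts
= 2 syllables


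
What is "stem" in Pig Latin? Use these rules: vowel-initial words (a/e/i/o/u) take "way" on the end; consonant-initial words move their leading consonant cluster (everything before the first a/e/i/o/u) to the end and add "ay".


Word: "stem"
Starts with consonant(s) → move to end, add 'ay'
Consonant cluster: "st"
Pig Latin = "emstay"


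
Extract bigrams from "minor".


Word: "minor" (length 5)
Number of bigrams = 5 - 2 + 1 = 4
  Position 0: "mi"
  Position 1: "in"
  Position 2: "no"
  Position 3: "or"
Bigrams = "mi", "in", "no", "or"


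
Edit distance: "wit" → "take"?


Word 1: "wit" (length 3)
Word 2: "take" (length 4)
One optimal edit sequence (insert/delete/substitute each cost 1):
  1. insert 't'  (+1)
  2. substitute 'w' -> 'a'  (+1)
  3. substitute 'i' -> 'k'  (+1)
  4. substitute 't' -> 'e'  (+1)
Total edit operations: 4
Edit distance = 4


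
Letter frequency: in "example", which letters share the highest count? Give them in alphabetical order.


Word: "example"
Letter counts:
  'a': 1
  'e': 2
  'l': 1
  'm': 1
  'p': 1
  'x': 1
Maximum count = 2
Most frequent = 'e' (2 times each)


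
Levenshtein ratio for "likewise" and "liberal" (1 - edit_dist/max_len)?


Word 1: "likewise" (length 8)
Word 2: "liberal" (length 7)
One optimal edit sequence:
  1. keep 'l'
  2. keep 'i'
  3. substitute 'k' -> 'b'  (+1)
  4. keep 'e'
  5. delete 'w'  (+1)
  6. substitute 'i' -> 'r'  (+1)
  7. substitute 's' -> 'a'  (+1)
  8. substitute 'e' -> 'l'  (+1)
Edit distance = 5
Max length = max(8, 7) = 8
Similarity = 1 - 5/8
= 0.3750


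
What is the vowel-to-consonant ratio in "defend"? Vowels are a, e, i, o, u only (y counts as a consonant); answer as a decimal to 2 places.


Word: "defend"
Vowels (a,e,i,o,u): 2
Consonants: 4
Ratio = 2/4
= 0.50


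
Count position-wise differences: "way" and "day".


Comparing character by character (same length = 3):
  Pos 0: 'w' vs 'd' !=
  Pos 1: 'a' vs 'a' =
  Pos 2: 'y' vs 'y' =
Hamming distance = 1


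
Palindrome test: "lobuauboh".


Word: "lobuauboh"
Reversed: "hobuaubol"
Forward == Backward? lobuauboh != hobuaubol
Palindrome = No


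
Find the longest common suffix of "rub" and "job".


Word 1: "rub"
Word 2: "job"
Comparing from end:
  Pos -1: 'b' == 'b'
  Pos -2: 'u' != 'o' (stop)
LCS = "b" (length 1)


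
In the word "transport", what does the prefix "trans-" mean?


Prefix: trans-
As in: transport -> trans- + port
Meaning = across


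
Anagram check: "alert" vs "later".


Word 1: "alert" → sorted: aelrt
Word 2: "later" → sorted: aelrt
Same letters? aelrt == aelrt
Anagram = Yes


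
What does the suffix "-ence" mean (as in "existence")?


Suffix: -ence
Example: existence = exist + -ence
Meaning = state of


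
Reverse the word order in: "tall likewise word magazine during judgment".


Original: "tall likewise word magazine during judgment"
Words (1..n): tall | likewise | word | magazine | during | judgment
Reversed (n..1): judgment | during | magazine | word | likewise | tall
Result = "judgment during magazine word likewise tall"


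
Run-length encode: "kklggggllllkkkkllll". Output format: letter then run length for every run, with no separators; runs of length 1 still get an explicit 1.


String: "kklggggllllkkkkllll"
Scanning for consecutive runs:
  'k' x 2
  'l' x 1
  'g' x 4
  'l' x 4
  'k' x 4
  'l' x 4
RLE = "k2l1g4l4k4l4"


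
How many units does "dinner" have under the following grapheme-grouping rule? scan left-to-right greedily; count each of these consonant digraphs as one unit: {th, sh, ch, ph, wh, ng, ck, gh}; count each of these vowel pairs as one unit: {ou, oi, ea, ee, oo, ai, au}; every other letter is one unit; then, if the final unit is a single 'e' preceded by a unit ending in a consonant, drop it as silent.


Word: "dinner" (6 letters)
Left-to-right scan:
  (1) 'd' (letter)
  (2) 'i' (letter)
  (3) 'n' (letter)
  (4) 'n' (letter)
  (5) 'e' (letter)
  (6) 'r' (letter)
Units from scan: 6
Sound units = 6 units


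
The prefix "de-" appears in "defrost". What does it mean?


Prefix: de-
As in: defrost -> de- + frost
Meaning = remove / reverse


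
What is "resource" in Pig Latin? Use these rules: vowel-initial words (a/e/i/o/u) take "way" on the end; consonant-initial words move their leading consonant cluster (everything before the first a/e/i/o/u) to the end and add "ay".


Word: "resource"
Starts with consonant(s) → move to end, add 'ay'
Consonant cluster: "r"
Pig Latin = "esourceray"


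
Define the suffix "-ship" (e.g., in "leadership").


Suffix: -ship
Example: leadership = leader + -ship
Meaning = state / position


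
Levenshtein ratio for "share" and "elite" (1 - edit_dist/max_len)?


Word 1: "share" (length 5)
Word 2: "elite" (length 5)
One optimal edit sequence:
  1. substitute 's' -> 'e'  (+1)
  2. substitute 'h' -> 'l'  (+1)
  3. substitute 'a' -> 'i'  (+1)
  4. substitute 'r' -> 't'  (+1)
  5. keep 'e'
Edit distance = 4
Max length = max(5, 5) = 5
Similarity = 1 - 4/5
= 0.2000


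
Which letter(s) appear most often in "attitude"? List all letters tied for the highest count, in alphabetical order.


Word: "attitude"
Letter counts:
  'a': 1
  'd': 1
  'e': 1
  'i': 1
  't': 3
  'u': 1
Maximum count = 3
Most frequent = 't' (3 times each)


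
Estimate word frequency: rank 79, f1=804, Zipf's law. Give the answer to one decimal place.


Zipf's law: f(r) = f(1) / r
f(1) = 804
f(79) = 804 / 79
= 10.2 occurrences


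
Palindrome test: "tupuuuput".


Word: "tupuuuput"
Reversed: "tupuuuput"
Forward == Backward? tupuuuput == tupuuuput
Palindrome = Yes


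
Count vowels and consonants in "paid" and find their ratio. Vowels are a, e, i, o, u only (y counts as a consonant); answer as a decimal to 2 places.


Word: "paid"
Vowels (a,e,i,o,u): 2
Consonants: 2
Ratio = 2/2
= 1.00


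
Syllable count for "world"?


Word: "world"
Syllable breakdown: world
Counting: 1 part
= 1 syllable


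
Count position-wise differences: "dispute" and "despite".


Comparing character by character (same length = 7):
  Pos 0: 'd' vs 'd' =
  Pos 1: 'i' vs 'e' !=
  Pos 2: 's' vs 's' =
  Pos 3: 'p' vs 'p' =
  Pos 4: 'u' vs 'i' !=
  Pos 5: 't' vs 't' =
  Pos 6: 'e' vs 'e' =
Hamming distance = 2


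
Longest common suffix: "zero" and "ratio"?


Word 1: "zero"
Word 2: "ratio"
Comparing from end:
  Pos -1: 'o' == 'o'
  Pos -2: 'r' != 'i' (stop)
LCS = "o" (length 1)


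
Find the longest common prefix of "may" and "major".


Word 1: "may"
Word 2: "major"
Comparing from start:
  Pos 0: 'm' == 'm'
  Pos 1: 'a' == 'a'
  Pos 2: 'y' != 'j' (stop)
LCP = "ma" (length 2)


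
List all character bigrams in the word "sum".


Word: "sum" (length 3)
Number of bigrams = 3 - 2 + 1 = 2
  Position 0: "su"
  Position 1: "um"
Bigrams = "su", "um"


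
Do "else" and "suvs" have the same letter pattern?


Pattern of "else": [0, 1, 2, 0]
Pattern of "suvs": [0, 1, 2, 0]
Patterns match
Same pattern = Yes


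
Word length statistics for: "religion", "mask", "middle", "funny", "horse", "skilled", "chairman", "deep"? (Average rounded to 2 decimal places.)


Lengths: "religion"=8, "mask"=4, "middle"=6, "funny"=5, "horse"=5, "skilled"=7, "chairman"=8, "deep"=4
Sum = 47, Count = 8
Average = 47/8 = 5.88
= avg=5.88, min=4, max=8


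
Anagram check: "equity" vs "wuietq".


Word 1: "equity" → sorted: eiqtuy
Word 2: "wuietq" → sorted: eiqtuw
Same letters? eiqtuy != eiqtuw
Anagram = No


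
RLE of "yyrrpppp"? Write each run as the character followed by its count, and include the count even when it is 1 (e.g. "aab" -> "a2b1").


String: "yyrrpppp"
Scanning for consecutive runs:
  'y' x 2
  'r' x 2
  'p' x 4
RLE = "y2r2p4"


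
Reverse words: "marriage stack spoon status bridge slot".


Original: "marriage stack spoon status bridge slot"
Words (1..n): marriage | stack | spoon | status | bridge | slot
Reversed (n..1): slot | bridge | status | spoon | stack | marriage
Result = "slot bridge status spoon stack marriage"


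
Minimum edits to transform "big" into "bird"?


Word 1: "big" (length 3)
Word 2: "bird" (length 4)
One optimal edit sequence (insert/delete/substitute each cost 1):
  1. keep 'b'
  2. keep 'i'
  3. insert 'r'  (+1)
  4. substitute 'g' -> 'd'  (+1)
Total edit operations: 2
Edit distance = 2
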